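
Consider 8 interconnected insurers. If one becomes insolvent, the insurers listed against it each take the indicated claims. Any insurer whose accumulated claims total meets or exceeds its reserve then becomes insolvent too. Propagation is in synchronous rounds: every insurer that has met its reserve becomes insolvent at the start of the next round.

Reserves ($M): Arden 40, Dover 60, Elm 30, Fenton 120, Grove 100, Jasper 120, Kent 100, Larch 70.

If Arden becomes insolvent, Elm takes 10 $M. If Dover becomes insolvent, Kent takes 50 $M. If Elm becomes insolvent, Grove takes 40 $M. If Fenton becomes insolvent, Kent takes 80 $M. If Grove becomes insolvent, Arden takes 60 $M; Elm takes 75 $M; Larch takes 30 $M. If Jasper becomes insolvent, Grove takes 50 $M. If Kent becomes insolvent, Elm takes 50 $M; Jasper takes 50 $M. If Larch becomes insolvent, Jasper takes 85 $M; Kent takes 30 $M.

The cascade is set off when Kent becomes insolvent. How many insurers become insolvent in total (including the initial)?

2

Round 1 — Kent becomes insolvent (initial).
  Elm: +50 → 50 ≥ 30
  Jasper: +50 → 50 < 120
Round 2 — Elm becomes insolvent.
  Grove: +40 → 40 < 100
No further insolvencies.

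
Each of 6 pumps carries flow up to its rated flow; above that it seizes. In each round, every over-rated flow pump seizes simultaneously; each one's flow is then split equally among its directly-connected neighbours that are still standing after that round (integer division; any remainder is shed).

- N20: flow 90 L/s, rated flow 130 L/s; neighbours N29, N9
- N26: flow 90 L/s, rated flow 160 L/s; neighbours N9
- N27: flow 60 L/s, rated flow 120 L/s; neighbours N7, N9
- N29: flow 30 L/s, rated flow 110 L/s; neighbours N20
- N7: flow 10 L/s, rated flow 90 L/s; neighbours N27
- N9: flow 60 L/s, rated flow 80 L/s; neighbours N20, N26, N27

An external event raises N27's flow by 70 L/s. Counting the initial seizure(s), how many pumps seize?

Round 1 — N27 at 130 > 120. N27 seizes.
  N27 sheds 130 L/s to N7, N9: 65 each.
    N7: 10+65 = 75 ≤ 90
    N9: 60+65 = 125 > 80
Round 2 — N9 seizes.
  N9 sheds 125 L/s to N20, N26: 62 each (1 lost).
    N20: 90+62 = 152 > 130
    N26: 90+62 = 152 ≤ 160
Round 3 — N20 seizes.
  N20 sheds 152 L/s to N29: 152 each.
    N29: 30+152 = 182 > 110
Round 4 — N29 seizes.
  N29 sheds 182 L/s: no online neighbours, lost.
No further seizures.

4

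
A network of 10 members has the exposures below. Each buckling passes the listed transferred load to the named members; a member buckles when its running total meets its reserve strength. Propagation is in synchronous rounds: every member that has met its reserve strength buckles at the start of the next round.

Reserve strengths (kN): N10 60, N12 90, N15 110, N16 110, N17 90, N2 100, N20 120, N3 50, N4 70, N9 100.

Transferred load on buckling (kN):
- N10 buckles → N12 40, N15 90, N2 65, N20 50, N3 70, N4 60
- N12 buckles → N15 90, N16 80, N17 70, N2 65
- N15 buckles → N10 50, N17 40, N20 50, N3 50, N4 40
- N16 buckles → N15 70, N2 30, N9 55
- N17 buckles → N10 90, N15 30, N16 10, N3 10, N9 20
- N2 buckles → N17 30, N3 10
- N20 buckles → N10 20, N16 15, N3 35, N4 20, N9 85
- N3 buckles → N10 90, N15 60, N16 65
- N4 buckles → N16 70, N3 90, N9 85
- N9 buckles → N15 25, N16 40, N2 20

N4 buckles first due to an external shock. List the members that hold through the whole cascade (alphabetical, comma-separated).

N12, N17, N20

Round 1 — N4 buckles (initial).
  N16: +70 → 70 < 110
  N3: +90 → 90 ≥ 50
  N9: +85 → 85 < 100
Round 2 — N3 buckles.
  N10: +90 → 90 ≥ 60
  N15: +60 → 60 < 110
  N16: +65 → 135 ≥ 110
Round 3 — N10, N16 buckle.
  N12: +40 → 40 < 90
  N15: +90+70 → 220 ≥ 110
  N2: +65+30 → 95 < 100
  N20: +50 → 50 < 120
  N9: +55 → 140 ≥ 100
Round 4 — N15, N9 buckle.
  N17: +40 → 40 < 90
  N2: +20 → 115 ≥ 100
  N20: +50 → 100 < 120
Round 5 — N2 buckles.
  N17: +30 → 70 < 90
No further bucklings.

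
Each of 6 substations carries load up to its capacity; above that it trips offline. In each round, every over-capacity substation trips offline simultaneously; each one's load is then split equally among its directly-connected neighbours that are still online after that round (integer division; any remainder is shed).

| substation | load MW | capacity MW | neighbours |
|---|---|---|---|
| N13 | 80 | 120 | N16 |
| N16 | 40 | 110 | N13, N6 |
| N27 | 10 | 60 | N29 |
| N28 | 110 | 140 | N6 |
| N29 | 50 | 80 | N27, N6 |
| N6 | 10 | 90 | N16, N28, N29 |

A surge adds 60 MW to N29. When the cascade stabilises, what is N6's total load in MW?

Round 1 — N29 at 110 > 80. N29 trips offline.
  N29 sheds 110 MW to N27, N6: 55 each.
    N27: 10+55 = 65 > 60
    N6: 10+55 = 65 ≤ 90
Round 2 — N27 trips offline.
  N27 sheds 65 MW: no online neighbours, lost.
No further trips.

65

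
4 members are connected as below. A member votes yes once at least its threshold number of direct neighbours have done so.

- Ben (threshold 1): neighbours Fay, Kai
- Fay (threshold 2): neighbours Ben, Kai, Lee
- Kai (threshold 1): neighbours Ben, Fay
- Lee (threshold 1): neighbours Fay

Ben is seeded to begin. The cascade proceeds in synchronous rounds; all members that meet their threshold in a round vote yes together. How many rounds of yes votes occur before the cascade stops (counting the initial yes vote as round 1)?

Round 1 — Ben votes yes (initial).
Round 2 — checking thresholds:
  Fay: 1 of 3 neighbours < 2, holds.
  Kai: 1 of 2 neighbours ≥ 1, votes yes.
Round 3 — checking thresholds:
  Fay: 2 of 3 neighbours ≥ 2, votes yes.
Round 4 — checking thresholds:
  Lee: 1 of 1 neighbours ≥ 1, votes yes.
Round 5 — no new yes votes; cascade stops.

4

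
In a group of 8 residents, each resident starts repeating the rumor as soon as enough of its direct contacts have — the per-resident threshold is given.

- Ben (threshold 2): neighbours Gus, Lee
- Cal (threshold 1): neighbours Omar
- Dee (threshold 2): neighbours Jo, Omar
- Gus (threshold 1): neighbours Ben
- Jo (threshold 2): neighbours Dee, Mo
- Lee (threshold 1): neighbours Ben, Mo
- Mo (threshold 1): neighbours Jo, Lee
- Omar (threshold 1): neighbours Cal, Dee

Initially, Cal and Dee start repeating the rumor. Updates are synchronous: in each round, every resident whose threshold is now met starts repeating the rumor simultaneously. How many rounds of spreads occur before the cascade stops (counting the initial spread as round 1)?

Round 1 — Cal, Dee start repeating the rumor (initial).
Round 2 — checking thresholds:
  Jo: 1 of 2 neighbours < 2, not yet.
  Omar: 2 of 2 neighbours ≥ 1, starts repeating the rumor.
Round 3 — no new spreads; cascade stops.

2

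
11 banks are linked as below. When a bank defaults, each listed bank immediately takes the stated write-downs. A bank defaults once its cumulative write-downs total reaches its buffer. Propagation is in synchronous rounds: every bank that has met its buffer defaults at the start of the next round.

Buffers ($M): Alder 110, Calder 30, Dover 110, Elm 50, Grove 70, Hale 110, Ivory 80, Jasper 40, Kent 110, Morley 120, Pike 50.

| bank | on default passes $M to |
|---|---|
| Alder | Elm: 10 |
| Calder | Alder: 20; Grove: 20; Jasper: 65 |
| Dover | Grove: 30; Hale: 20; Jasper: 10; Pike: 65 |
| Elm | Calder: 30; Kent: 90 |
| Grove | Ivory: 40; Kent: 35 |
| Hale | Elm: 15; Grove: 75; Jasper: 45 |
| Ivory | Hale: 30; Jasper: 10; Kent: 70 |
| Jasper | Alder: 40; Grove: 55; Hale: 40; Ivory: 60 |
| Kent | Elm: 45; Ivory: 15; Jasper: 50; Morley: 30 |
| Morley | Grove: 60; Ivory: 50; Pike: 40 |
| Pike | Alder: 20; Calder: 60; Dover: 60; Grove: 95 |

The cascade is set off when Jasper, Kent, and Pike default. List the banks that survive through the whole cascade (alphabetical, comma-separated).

Round 1 — Jasper, Kent, Pike default (initial).
  Alder: +40+20 → 60 < 110
  Calder: +60 → 60 ≥ 30
  Dover: +60 → 60 < 110
  Elm: +45 → 45 < 50
  Grove: +55+95 → 150 ≥ 70
  Hale: +40 → 40 < 110
  Ivory: +60+15 → 75 < 80
  Morley: +30 → 30 < 120
Round 2 — Calder, Grove default.
  Alder: +20 → 80 < 110
  Ivory: +40 → 115 ≥ 80
Round 3 — Ivory defaults.
  Hale: +30 → 70 < 110
No further defaults.

Alder, Dover, Elm, Hale, Morley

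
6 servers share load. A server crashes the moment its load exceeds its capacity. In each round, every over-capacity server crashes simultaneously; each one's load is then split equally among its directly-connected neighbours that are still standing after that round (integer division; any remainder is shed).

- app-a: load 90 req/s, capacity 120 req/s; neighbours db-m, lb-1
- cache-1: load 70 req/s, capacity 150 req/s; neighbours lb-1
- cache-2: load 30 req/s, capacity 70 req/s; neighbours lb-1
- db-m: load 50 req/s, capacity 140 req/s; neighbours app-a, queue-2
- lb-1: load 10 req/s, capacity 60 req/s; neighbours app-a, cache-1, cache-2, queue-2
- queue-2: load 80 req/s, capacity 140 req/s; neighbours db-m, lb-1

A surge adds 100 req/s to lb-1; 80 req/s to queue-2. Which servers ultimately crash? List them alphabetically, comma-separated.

app-a, db-m, lb-1, queue-2

Round 1 — lb-1 at 110 > 60; queue-2 at 160 > 140. lb-1, queue-2 crash.
  lb-1 sheds 110 req/s to app-a, cache-1, cache-2: 36 each (2 lost).
    app-a: 90+36 = 126 > 120
    cache-1: 70+36 = 106 ≤ 150
    cache-2: 30+36 = 66 ≤ 70
  queue-2 sheds 160 req/s to db-m: 160 each.
    db-m: 50+160 = 210 > 140
Round 2 — app-a, db-m crash.
  app-a sheds 126 req/s: no online neighbours, lost.
  db-m sheds 210 req/s: no online neighbours, lost.
No further crashes.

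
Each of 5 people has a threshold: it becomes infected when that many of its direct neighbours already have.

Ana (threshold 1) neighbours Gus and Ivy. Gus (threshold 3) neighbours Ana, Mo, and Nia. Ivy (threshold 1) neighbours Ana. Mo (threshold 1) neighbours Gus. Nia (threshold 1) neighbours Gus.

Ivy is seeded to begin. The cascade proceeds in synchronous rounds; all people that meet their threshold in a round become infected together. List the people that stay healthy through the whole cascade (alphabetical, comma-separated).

Gus, Mo, Nia

Round 1 — Ivy becomes infected (initial).
Round 2 — checking thresholds:
  Ana: 1 of 2 neighbours ≥ 1, becomes infected.
Round 3 — no new infections; cascade stops.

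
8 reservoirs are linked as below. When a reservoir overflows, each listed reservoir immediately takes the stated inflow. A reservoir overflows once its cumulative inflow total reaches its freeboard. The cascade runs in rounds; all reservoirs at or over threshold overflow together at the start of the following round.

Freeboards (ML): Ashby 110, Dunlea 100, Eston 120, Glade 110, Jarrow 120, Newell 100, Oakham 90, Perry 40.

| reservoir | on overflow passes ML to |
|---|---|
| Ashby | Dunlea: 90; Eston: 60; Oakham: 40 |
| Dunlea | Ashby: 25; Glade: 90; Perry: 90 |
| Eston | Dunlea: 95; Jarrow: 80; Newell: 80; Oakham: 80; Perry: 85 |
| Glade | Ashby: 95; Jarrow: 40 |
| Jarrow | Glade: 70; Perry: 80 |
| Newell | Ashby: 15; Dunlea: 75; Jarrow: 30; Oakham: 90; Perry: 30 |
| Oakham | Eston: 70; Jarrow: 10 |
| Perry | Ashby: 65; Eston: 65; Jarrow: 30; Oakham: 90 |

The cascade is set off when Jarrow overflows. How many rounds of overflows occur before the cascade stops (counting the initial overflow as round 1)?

Round 1 — Jarrow overflows (initial).
  Glade: +70 → 70 < 110
  Perry: +80 → 80 ≥ 40
Round 2 — Perry overflows.
  Ashby: +65 → 65 < 110
  Eston: +65 → 65 < 120
  Oakham: +90 → 90 ≥ 90
Round 3 — Oakham overflows.
  Eston: +70 → 135 ≥ 120
Round 4 — Eston overflows.
  Dunlea: +95 → 95 < 100
  Newell: +80 → 80 < 100
No further overflows.

4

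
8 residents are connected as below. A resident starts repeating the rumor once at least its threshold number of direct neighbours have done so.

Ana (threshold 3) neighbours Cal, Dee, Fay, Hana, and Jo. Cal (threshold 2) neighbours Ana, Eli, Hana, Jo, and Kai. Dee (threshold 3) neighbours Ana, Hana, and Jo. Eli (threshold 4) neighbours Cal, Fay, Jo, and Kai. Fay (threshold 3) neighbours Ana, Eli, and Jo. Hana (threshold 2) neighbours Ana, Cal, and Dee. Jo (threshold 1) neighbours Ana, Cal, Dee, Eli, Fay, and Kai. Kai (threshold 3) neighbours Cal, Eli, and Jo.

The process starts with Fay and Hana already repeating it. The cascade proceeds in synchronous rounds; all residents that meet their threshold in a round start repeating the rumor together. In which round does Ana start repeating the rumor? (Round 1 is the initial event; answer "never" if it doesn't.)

Round 1 — Fay, Hana start repeating the rumor (initial).
Round 2 — checking thresholds:
  Ana: 2 of 5 neighbours < 3, holds.
  Cal: 1 of 5 neighbours < 2, holds.
  Dee: 1 of 3 neighbours < 3, holds.
  Eli: 1 of 4 neighbours < 4, holds.
  Jo: 1 of 6 neighbours ≥ 1, starts repeating the rumor.
Round 3 — checking thresholds:
  Ana: 3 of 5 neighbours ≥ 3, starts repeating the rumor.
  Cal: 2 of 5 neighbours ≥ 2, starts repeating the rumor.
  Dee: 2 of 3 neighbours < 3, holds.
  Eli: 2 of 4 neighbours < 4, holds.
  Kai: 1 of 3 neighbours < 3, holds.
Round 4 — checking thresholds:
  Dee: 3 of 3 neighbours ≥ 3, starts repeating the rumor.
  Eli: 3 of 4 neighbours < 4, holds.
  Kai: 2 of 3 neighbours < 3, holds.
Round 5 — no new spreads; cascade stops.

3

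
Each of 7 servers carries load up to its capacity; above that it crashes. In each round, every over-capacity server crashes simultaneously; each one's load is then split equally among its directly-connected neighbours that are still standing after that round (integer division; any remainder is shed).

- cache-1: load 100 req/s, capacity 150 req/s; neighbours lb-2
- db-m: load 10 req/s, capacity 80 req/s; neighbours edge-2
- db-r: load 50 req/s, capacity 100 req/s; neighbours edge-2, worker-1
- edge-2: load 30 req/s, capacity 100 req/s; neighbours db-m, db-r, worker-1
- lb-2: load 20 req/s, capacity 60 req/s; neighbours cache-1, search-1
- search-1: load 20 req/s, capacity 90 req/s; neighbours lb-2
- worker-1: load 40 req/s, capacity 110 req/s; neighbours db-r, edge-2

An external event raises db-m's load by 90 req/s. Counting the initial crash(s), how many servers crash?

Round 1 — db-m at 100 > 80. db-m crashes.
  db-m sheds 100 req/s to edge-2: 100 each.
    edge-2: 30+100 = 130 > 100
Round 2 — edge-2 crashes.
  edge-2 sheds 130 req/s to db-r, worker-1: 65 each.
    db-r: 50+65 = 115 > 100
    worker-1: 40+65 = 105 ≤ 110
Round 3 — db-r crashes.
  db-r sheds 115 req/s to worker-1: 115 each.
    worker-1: 105+115 = 220 > 110
Round 4 — worker-1 crashes.
  worker-1 sheds 220 req/s: no online neighbours, lost.
No further crashes.

4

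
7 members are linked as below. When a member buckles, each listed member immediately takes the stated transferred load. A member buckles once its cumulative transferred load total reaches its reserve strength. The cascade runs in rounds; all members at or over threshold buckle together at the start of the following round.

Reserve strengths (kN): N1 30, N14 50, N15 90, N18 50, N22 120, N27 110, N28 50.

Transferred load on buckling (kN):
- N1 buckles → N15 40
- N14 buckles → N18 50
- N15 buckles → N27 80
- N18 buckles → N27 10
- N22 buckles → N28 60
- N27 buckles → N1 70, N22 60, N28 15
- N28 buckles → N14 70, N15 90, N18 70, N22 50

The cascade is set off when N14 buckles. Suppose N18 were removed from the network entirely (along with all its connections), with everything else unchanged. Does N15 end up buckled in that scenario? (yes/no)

no

With N18 removed:
Round 1 — N14 buckles (initial).
No further bucklings.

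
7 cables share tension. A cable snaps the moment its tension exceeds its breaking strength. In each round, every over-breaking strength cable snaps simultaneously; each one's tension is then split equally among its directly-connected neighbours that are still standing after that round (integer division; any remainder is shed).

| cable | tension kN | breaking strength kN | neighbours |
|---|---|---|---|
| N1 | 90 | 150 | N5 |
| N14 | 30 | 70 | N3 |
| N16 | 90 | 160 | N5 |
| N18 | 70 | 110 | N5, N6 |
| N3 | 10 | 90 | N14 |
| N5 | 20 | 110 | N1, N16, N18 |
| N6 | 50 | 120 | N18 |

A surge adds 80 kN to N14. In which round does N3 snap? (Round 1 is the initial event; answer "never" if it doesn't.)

2

Round 1 — N14 at 110 > 70. N14 snaps.
  N14 sheds 110 kN to N3: 110 each.
    N3: 10+110 = 120 > 90
Round 2 — N3 snaps.
  N3 sheds 120 kN: no online neighbours, lost.
No further breaks.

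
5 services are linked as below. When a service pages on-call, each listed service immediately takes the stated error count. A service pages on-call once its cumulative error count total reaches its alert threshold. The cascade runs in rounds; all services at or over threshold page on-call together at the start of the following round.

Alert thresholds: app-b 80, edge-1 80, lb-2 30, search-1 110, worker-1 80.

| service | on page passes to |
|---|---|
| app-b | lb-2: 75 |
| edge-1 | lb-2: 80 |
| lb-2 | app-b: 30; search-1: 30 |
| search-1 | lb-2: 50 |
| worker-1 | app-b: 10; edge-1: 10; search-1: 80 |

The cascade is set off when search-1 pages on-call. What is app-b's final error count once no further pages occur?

Round 1 — search-1 pages on-call (initial).
  lb-2: +50 → 50 ≥ 30
Round 2 — lb-2 pages on-call.
  app-b: +30 → 30 < 80
No further pages.

30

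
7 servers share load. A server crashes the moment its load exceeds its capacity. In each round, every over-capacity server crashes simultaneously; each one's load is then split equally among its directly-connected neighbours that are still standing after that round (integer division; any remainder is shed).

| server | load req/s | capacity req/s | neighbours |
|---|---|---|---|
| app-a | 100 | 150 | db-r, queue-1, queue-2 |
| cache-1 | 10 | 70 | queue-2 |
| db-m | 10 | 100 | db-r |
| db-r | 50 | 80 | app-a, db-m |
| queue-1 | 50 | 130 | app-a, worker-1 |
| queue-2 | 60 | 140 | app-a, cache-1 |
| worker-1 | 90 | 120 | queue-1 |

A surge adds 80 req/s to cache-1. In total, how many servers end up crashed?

Round 1 — cache-1 at 90 > 70. cache-1 crashes.
  cache-1 sheds 90 req/s to queue-2: 90 each.
    queue-2: 60+90 = 150 > 140
Round 2 — queue-2 crashes.
  queue-2 sheds 150 req/s to app-a: 150 each.
    app-a: 100+150 = 250 > 150
Round 3 — app-a crashes.
  app-a sheds 250 req/s to db-r, queue-1: 125 each.
    db-r: 50+125 = 175 > 80
    queue-1: 50+125 = 175 > 130
Round 4 — db-r, queue-1 crash.
  db-r sheds 175 req/s to db-m: 175 each.
    db-m: 10+175 = 185 > 100
  queue-1 sheds 175 req/s to worker-1: 175 each.
    worker-1: 90+175 = 265 > 120
Round 5 — db-m, worker-1 crash.
  db-m sheds 185 req/s: no online neighbours, lost.
  worker-1 sheds 265 req/s: no online neighbours, lost.
No further crashes.

7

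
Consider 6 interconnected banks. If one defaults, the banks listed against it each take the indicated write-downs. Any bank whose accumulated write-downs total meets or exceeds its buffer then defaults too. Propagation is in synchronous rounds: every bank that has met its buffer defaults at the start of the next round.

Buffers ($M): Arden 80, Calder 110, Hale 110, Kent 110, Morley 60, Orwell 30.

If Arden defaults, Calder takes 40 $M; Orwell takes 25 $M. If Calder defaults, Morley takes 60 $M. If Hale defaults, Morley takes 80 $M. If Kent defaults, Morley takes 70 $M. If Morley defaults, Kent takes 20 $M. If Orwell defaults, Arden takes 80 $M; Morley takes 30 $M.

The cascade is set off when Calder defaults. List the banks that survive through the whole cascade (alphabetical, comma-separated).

Arden, Hale, Kent, Orwell

Round 1 — Calder defaults (initial).
  Morley: +60 → 60 ≥ 60
Round 2 — Morley defaults.
  Kent: +20 → 20 < 110
No further defaults.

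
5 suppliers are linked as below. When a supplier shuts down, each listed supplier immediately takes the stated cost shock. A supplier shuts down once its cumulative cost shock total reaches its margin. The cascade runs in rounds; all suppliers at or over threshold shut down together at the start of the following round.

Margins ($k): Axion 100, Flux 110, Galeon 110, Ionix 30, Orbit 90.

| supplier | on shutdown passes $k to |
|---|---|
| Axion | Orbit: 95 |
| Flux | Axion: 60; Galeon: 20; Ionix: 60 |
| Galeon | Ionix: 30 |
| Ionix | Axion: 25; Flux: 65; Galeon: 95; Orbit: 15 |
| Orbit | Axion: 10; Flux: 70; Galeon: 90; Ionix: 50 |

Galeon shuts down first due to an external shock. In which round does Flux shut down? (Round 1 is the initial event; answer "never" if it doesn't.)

never

Round 1 — Galeon shuts down (initial).
  Ionix: +30 → 30 ≥ 30
Round 2 — Ionix shuts down.
  Axion: +25 → 25 < 100
  Flux: +65 → 65 < 110
  Orbit: +15 → 15 < 90
No further shutdowns.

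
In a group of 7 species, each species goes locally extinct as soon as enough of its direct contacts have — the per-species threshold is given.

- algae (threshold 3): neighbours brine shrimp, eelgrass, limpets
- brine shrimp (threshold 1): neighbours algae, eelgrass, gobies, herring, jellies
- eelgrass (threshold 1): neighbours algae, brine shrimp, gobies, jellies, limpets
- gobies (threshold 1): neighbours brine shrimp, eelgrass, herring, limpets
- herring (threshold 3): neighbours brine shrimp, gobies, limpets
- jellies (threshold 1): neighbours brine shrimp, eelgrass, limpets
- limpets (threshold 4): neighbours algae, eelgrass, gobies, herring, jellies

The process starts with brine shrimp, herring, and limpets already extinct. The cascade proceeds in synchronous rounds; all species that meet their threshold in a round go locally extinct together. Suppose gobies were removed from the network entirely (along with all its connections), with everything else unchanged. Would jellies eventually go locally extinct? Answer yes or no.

With gobies removed:
Round 1 — brine shrimp, herring, limpets go locally extinct (initial).
Round 2 — checking thresholds:
  algae: 2 of 3 neighbours < 3, below threshold.
  eelgrass: 2 of 4 neighbours ≥ 1, goes locally extinct.
  jellies: 2 of 3 neighbours ≥ 1, goes locally extinct.
Round 3 — checking thresholds:
  algae: 3 of 3 neighbours ≥ 3, goes locally extinct.
Round 4 — no new extinctions; cascade stops.

yes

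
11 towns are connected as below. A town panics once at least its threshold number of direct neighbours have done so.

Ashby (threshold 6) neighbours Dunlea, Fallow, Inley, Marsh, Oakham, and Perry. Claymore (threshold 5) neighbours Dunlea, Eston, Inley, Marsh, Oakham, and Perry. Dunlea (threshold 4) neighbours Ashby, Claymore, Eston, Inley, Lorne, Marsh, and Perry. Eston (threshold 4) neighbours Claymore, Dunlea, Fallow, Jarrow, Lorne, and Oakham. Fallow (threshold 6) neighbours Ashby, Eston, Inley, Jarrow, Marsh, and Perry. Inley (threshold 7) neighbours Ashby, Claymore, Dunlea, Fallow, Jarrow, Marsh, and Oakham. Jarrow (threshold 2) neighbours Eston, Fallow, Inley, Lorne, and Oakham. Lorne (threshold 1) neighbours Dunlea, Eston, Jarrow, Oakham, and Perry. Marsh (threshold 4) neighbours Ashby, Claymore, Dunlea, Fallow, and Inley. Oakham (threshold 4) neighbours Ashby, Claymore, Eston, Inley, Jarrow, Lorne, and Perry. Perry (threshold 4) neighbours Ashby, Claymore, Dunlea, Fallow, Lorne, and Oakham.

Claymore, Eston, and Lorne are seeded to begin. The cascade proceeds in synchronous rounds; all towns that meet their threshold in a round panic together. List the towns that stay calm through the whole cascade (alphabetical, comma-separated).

Ashby, Dunlea, Fallow, Inley, Marsh, Perry

Round 1 — Claymore, Eston, Lorne panic (initial).
Round 2 — checking thresholds:
  Dunlea: 3 of 7 neighbours < 4, below threshold.
  Fallow: 1 of 6 neighbours < 6, below threshold.
  Inley: 1 of 7 neighbours < 7, below threshold.
  Jarrow: 2 of 5 neighbours ≥ 2, panics.
  Marsh: 1 of 5 neighbours < 4, below threshold.
  Oakham: 3 of 7 neighbours < 4, below threshold.
  Perry: 2 of 6 neighbours < 4, below threshold.
Round 3 — checking thresholds:
  Dunlea: 3 of 7 neighbours < 4, below threshold.
  Fallow: 2 of 6 neighbours < 6, below threshold.
  Inley: 2 of 7 neighbours < 7, below threshold.
  Marsh: 1 of 5 neighbours < 4, below threshold.
  Oakham: 4 of 7 neighbours ≥ 4, panics.
  Perry: 2 of 6 neighbours < 4, below threshold.
Round 4 — no new panics; cascade stops.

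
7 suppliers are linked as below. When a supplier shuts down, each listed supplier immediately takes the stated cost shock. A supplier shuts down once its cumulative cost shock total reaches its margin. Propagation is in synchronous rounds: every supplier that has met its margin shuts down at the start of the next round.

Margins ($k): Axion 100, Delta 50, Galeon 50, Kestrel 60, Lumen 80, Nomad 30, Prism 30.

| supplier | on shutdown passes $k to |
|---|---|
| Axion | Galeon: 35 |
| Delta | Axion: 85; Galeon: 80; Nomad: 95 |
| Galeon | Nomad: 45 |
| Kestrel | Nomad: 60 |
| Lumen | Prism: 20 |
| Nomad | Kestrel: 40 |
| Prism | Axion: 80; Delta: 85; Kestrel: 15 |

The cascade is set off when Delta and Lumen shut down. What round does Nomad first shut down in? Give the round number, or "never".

Round 1 — Delta, Lumen shut down (initial).
  Axion: +85 → 85 < 100
  Galeon: +80 → 80 ≥ 50
  Nomad: +95 → 95 ≥ 30
  Prism: +20 → 20 < 30
Round 2 — Galeon, Nomad shut down.
  Kestrel: +40 → 40 < 60
No further shutdowns.

2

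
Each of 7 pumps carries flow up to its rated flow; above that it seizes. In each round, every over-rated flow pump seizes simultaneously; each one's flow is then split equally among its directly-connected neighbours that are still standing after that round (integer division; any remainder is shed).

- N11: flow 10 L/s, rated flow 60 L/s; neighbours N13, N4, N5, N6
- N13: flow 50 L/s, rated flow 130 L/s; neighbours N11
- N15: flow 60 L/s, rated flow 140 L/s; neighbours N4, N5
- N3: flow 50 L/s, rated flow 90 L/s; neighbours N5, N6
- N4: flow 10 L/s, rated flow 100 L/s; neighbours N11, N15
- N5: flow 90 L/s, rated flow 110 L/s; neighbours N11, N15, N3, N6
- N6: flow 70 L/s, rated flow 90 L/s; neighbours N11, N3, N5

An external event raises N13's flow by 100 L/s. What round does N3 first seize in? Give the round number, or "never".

Round 1 — N13 at 150 > 130. N13 seizes.
  N13 sheds 150 L/s to N11: 150 each.
    N11: 10+150 = 160 > 60
Round 2 — N11 seizes.
  N11 sheds 160 L/s to N4, N5, N6: 53 each (1 lost).
    N4: 10+53 = 63 ≤ 100
    N5: 90+53 = 143 > 110
    N6: 70+53 = 123 > 90
Round 3 — N5, N6 seize.
  N5 sheds 143 L/s to N15, N3: 71 each (1 lost).
    N15: 60+71 = 131 ≤ 140
    N3: 50+71 = 121 > 90
  N6 sheds 123 L/s to N3: 123 each.
    N3: 121+123 = 244 > 90
Round 4 — N3 seizes.
  N3 sheds 244 L/s: no online neighbours, lost.
No further seizures.

4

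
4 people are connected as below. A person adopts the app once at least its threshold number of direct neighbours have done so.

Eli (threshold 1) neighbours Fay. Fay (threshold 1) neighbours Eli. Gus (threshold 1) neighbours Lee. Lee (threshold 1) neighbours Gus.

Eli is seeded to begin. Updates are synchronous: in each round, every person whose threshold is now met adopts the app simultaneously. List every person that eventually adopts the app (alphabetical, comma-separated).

Eli, Fay

Round 1 — Eli adopts the app (initial).
Round 2 — checking thresholds:
  Fay: 1 of 1 neighbours ≥ 1, adopts the app.
Round 3 — no new adoptions; cascade stops.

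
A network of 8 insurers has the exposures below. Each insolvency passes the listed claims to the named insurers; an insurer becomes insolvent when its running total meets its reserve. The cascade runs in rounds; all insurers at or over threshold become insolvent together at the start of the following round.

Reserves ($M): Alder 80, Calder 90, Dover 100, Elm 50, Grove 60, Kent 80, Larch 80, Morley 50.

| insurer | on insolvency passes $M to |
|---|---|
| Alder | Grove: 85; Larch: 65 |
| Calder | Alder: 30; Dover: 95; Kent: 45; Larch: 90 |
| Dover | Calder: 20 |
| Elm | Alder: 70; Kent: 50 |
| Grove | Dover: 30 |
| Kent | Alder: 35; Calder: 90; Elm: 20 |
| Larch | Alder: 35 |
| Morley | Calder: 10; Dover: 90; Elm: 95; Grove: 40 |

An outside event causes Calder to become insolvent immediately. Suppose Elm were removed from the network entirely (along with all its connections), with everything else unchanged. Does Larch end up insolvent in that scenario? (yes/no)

yes

With Elm removed:
Round 1 — Calder becomes insolvent (initial).
  Alder: +30 → 30 < 80
  Dover: +95 → 95 < 100
  Kent: +45 → 45 < 80
  Larch: +90 → 90 ≥ 80
Round 2 — Larch becomes insolvent.
  Alder: +35 → 65 < 80
No further insolvencies.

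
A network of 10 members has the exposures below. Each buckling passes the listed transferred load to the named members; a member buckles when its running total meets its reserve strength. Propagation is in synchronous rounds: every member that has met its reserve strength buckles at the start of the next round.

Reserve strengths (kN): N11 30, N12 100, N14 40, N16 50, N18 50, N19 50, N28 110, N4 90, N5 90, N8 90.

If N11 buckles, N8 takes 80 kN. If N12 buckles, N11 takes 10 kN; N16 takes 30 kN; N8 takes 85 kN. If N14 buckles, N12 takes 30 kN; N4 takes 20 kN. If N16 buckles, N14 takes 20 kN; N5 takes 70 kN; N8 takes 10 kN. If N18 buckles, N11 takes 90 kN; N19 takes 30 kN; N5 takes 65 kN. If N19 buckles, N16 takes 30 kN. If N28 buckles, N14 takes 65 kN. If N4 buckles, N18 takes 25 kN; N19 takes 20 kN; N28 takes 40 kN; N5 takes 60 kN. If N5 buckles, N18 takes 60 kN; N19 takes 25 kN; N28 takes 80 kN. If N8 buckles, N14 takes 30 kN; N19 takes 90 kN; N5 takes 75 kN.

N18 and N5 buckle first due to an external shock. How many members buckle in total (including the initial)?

Round 1 — N18, N5 buckle (initial).
  N11: +90 → 90 ≥ 30
  N19: +30+25 → 55 ≥ 50
  N28: +80 → 80 < 110
Round 2 — N11, N19 buckle.
  N16: +30 → 30 < 50
  N8: +80 → 80 < 90
No further bucklings.

4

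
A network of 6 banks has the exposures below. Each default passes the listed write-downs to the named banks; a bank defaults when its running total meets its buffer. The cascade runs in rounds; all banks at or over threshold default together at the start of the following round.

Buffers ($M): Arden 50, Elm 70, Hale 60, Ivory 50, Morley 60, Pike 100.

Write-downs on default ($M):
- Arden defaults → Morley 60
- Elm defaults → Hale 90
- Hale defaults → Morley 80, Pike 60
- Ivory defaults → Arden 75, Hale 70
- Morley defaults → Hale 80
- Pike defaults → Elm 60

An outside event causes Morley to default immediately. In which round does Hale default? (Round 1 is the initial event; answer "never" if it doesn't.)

2

Round 1 — Morley defaults (initial).
  Hale: +80 → 80 ≥ 60
Round 2 — Hale defaults.
  Pike: +60 → 60 < 100
No further defaults.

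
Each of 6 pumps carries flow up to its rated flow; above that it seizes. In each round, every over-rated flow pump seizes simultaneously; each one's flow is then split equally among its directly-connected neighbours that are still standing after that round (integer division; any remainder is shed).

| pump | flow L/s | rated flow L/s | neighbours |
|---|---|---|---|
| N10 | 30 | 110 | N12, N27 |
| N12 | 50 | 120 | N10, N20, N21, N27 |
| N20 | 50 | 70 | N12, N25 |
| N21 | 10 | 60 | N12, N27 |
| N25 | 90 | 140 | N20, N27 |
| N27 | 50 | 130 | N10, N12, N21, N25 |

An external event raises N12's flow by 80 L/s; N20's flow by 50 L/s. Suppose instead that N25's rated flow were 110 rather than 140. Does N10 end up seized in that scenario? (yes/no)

With N25's rated flow at 110:
Round 1 — N12 at 130 > 120; N20 at 100 > 70. N12, N20 seize.
  N12 sheds 130 L/s to N10, N21, N27: 43 each (1 lost).
    N10: 30+43 = 73 ≤ 110
    N21: 10+43 = 53 ≤ 60
    N27: 50+43 = 93 ≤ 130
  N20 sheds 100 L/s to N25: 100 each.
    N25: 90+100 = 190 > 110
Round 2 — N25 seizes.
  N25 sheds 190 L/s to N27: 190 each.
    N27: 93+190 = 283 > 130
Round 3 — N27 seizes.
  N27 sheds 283 L/s to N10, N21: 141 each (1 lost).
    N10: 73+141 = 214 > 110
    N21: 53+141 = 194 > 60
Round 4 — N10, N21 seize.
  N10 sheds 214 L/s: no online neighbours, lost.
  N21 sheds 194 L/s: no online neighbours, lost.
No further seizures.

yes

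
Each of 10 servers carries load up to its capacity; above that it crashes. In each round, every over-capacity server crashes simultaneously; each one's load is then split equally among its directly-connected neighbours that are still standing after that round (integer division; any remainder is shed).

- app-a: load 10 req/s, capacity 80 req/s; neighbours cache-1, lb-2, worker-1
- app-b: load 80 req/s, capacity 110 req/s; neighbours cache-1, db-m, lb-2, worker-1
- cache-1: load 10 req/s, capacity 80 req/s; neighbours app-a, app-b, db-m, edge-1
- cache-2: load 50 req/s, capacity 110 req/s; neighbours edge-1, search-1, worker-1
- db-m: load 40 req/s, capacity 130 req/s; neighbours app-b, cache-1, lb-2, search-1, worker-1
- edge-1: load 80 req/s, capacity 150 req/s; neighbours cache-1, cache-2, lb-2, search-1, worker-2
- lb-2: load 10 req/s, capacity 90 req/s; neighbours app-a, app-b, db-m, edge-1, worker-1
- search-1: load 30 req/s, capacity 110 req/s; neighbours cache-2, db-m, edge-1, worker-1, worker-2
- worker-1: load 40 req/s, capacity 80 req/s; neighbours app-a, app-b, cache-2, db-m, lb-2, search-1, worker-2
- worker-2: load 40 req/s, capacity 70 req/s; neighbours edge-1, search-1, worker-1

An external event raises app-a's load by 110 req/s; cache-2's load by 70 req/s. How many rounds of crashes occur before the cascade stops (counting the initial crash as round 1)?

Round 1 — app-a at 120 > 80; cache-2 at 120 > 110. app-a, cache-2 crash.
  app-a sheds 120 req/s to cache-1, lb-2, worker-1: 40 each.
    cache-1: 10+40 = 50 ≤ 80
    lb-2: 10+40 = 50 ≤ 90
    worker-1: 40+40 = 80 ≤ 80
  cache-2 sheds 120 req/s to edge-1, search-1, worker-1: 40 each.
    edge-1: 80+40 = 120 ≤ 150
    search-1: 30+40 = 70 ≤ 110
    worker-1: 80+40 = 120 > 80
Round 2 — worker-1 crashes.
  worker-1 sheds 120 req/s to app-b, db-m, lb-2, search-1, worker-2: 24 each.
    app-b: 80+24 = 104 ≤ 110
    db-m: 40+24 = 64 ≤ 130
    lb-2: 50+24 = 74 ≤ 90
    search-1: 70+24 = 94 ≤ 110
    worker-2: 40+24 = 64 ≤ 70
No further crashes.

2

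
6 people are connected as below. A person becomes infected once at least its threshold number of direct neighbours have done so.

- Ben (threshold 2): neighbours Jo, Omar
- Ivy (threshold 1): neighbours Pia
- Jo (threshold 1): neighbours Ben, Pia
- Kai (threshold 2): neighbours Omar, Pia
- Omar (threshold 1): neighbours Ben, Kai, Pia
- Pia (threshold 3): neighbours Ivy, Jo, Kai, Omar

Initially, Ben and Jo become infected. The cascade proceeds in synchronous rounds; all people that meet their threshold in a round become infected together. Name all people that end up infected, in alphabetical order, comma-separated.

Ben, Jo, Omar

Round 1 — Ben, Jo become infected (initial).
Round 2 — checking thresholds:
  Omar: 1 of 3 neighbours ≥ 1, becomes infected.
  Pia: 1 of 4 neighbours < 3, below threshold.
Round 3 — no new infections; cascade stops.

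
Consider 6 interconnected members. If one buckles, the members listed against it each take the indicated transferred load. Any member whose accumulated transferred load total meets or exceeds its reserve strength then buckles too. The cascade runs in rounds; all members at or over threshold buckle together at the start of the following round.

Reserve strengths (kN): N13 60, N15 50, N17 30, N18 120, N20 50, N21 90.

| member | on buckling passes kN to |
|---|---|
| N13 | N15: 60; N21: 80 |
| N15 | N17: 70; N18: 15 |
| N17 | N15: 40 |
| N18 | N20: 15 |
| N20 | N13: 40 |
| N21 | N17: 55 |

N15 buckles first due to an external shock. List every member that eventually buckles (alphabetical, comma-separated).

Round 1 — N15 buckles (initial).
  N17: +70 → 70 ≥ 30
  N18: +15 → 15 < 120
Round 2 — N17 buckles.
No further bucklings.

N15, N17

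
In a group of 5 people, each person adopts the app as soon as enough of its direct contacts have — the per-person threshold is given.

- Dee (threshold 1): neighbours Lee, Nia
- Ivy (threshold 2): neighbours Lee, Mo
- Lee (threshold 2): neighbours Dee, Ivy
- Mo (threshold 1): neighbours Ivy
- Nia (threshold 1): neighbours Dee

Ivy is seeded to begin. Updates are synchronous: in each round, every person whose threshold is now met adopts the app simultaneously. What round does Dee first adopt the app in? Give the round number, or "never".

Round 1 — Ivy adopts the app (initial).
Round 2 — checking thresholds:
  Lee: 1 of 2 neighbours < 2, holds.
  Mo: 1 of 1 neighbours ≥ 1, adopts the app.
Round 3 — no new adoptions; cascade stops.

never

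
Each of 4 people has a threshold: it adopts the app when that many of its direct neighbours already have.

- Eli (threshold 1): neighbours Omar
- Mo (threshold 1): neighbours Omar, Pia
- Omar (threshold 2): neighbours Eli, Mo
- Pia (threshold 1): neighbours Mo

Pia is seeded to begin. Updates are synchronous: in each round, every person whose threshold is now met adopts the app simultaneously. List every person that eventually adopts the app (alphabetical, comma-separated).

Round 1 — Pia adopts the app (initial).
Round 2 — checking thresholds:
  Mo: 1 of 2 neighbours ≥ 1, adopts the app.
Round 3 — no new adoptions; cascade stops.

Mo, Pia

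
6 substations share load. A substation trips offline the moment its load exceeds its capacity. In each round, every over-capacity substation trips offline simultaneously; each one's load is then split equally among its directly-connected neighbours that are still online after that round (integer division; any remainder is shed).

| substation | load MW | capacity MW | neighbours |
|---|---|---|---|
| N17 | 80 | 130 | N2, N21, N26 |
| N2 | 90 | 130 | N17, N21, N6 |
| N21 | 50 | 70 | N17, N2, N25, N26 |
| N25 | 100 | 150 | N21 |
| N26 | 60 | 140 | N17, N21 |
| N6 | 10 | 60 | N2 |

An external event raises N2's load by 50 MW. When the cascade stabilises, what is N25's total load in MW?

Round 1 — N2 at 140 > 130. N2 trips offline.
  N2 sheds 140 MW to N17, N21, N6: 46 each (2 lost).
    N17: 80+46 = 126 ≤ 130
    N21: 50+46 = 96 > 70
    N6: 10+46 = 56 ≤ 60
Round 2 — N21 trips offline.
  N21 sheds 96 MW to N17, N25, N26: 32 each.
    N17: 126+32 = 158 > 130
    N25: 100+32 = 132 ≤ 150
    N26: 60+32 = 92 ≤ 140
Round 3 — N17 trips offline.
  N17 sheds 158 MW to N26: 158 each.
    N26: 92+158 = 250 > 140
Round 4 — N26 trips offline.
  N26 sheds 250 MW: no online neighbours, lost.
No further trips.

132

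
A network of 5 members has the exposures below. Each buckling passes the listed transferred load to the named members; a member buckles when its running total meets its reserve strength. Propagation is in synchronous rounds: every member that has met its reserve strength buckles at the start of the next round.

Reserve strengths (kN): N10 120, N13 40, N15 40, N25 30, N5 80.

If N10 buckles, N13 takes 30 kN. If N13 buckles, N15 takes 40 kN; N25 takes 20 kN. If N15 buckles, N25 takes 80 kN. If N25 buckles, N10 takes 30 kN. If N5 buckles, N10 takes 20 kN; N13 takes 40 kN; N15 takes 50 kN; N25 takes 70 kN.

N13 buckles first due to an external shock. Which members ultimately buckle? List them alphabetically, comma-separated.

Round 1 — N13 buckles (initial).
  N15: +40 → 40 ≥ 40
  N25: +20 → 20 < 30
Round 2 — N15 buckles.
  N25: +80 → 100 ≥ 30
Round 3 — N25 buckles.
  N10: +30 → 30 < 120
No further bucklings.

N13, N15, N25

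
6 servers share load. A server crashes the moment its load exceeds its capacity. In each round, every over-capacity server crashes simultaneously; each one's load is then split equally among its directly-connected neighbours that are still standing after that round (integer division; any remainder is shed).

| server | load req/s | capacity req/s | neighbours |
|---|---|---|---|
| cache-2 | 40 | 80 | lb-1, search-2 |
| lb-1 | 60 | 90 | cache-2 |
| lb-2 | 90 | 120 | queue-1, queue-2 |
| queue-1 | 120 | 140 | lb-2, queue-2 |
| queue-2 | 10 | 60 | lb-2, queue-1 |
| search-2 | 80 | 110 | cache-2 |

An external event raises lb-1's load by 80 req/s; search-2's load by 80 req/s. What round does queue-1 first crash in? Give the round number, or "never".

never

Round 1 — lb-1 at 140 > 90; search-2 at 160 > 110. lb-1, search-2 crash.
  lb-1 sheds 140 req/s to cache-2: 140 each.
    cache-2: 40+140 = 180 > 80
  search-2 sheds 160 req/s to cache-2: 160 each.
    cache-2: 180+160 = 340 > 80
Round 2 — cache-2 crashes.
  cache-2 sheds 340 req/s: no online neighbours, lost.
No further crashes.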